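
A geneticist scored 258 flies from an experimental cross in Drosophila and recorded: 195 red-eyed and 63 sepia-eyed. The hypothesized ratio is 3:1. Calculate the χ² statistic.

The 3:1 ratio has 4 parts, so with N = 258 the expected counts are:
  red-eyed: 258 × 3/4 = 193.5
  sepia-eyed: 258 × 1/4 = 64.5
χ² = Σ (O − E)² / E
  red-eyed: (195 − 193.5)² / 193.5 = 0.0116
  sepia-eyed: (63 − 64.5)² / 64.5 = 0.0349
χ² = 0.0116 + 0.0349 = 0.0465 ≈ 0.047

0.047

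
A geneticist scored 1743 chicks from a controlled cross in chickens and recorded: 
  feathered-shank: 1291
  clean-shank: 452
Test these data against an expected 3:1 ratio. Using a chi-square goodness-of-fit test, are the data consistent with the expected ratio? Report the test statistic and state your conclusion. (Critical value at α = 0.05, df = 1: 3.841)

0.808; consistent

Under the 3:1 hypothesis (Σ ratio = 4, N = 1743):
  feathered-shank: 1743 × 3/4 = 1307.25
  clean-shank: 1743 × 1/4 = 435.75
χ² = Σ (O − E)² / E
  feathered-shank: (1291 − 1307.25)² / 1307.25 = 0.2020
  clean-shank: (452 − 435.75)² / 435.75 = 0.6060
χ² = 0.2020 + 0.6060 = 0.808
Degrees of freedom = 2 − 1 = 1; critical value at α = 0.05 is 3.841.
Since 0.808 < 3.841, we fail to reject the null hypothesis — the data are consistent with the 3:1 ratio.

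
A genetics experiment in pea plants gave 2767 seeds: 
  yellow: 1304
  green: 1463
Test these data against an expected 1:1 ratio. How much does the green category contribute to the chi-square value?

4.568

Expected counts for N = 2767 under a 1:1 ratio (total parts = 2):
  yellow: 2767 × 1/2 = 1383.5
  green: 2767 × 1/2 = 1383.5
Contribution of green: (1463 − 1383.5)² / 1383.5 = 4.5683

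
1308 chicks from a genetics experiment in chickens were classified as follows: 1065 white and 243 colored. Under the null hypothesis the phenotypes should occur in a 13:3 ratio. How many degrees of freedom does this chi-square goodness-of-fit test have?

1

A goodness-of-fit test with 2 phenotype classes has df = 2 − 1 = 1.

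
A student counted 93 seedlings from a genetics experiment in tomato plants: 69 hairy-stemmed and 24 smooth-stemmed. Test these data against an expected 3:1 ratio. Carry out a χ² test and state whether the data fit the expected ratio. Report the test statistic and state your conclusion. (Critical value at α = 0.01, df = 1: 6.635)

0.032; consistent

Under the 3:1 hypothesis (Σ ratio = 4, N = 93):
  hairy-stemmed: 93 × 3/4 = 69.75
  smooth-stemmed: 93 × 1/4 = 23.25
χ² = Σ (O − E)² / E
  hairy-stemmed: (69 − 69.75)² / 69.75 = 0.0081
  smooth-stemmed: (24 − 23.25)² / 23.25 = 0.0242
χ² = 0.0081 + 0.0242 = 0.0323 ≈ 0.032
Degrees of freedom = 2 − 1 = 1; critical value at α = 0.01 is 6.635.
Since 0.032 < 6.635, we fail to reject the null hypothesis — the data are consistent with the 3:1 ratio.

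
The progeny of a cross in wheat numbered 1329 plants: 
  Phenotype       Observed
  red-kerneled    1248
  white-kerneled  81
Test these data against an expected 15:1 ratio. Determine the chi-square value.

0.055

Expected counts for N = 1329 under a 15:1 ratio (total parts = 16):
  red-kerneled: 1329 × 15/16 = 1245.9375
  white-kerneled: 1329 × 1/16 = 83.0625
χ² = Σ (O − E)² / E
  red-kerneled: (1248 − 1245.9375)² / 1245.9375 = 0.0034
  white-kerneled: (81 − 83.0625)² / 83.0625 = 0.0512
χ² = 0.0034 + 0.0512 = 0.0546 ≈ 0.055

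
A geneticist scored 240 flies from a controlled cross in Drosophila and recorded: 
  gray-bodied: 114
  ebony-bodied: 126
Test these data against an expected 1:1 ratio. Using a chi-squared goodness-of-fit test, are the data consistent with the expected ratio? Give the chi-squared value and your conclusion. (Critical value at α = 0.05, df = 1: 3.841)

The 1:1 ratio has 2 parts, so with N = 240 the expected counts are:
  gray-bodied: 240 × 1/2 = 120
  ebony-bodied: 240 × 1/2 = 120
χ² = Σ (O − E)² / E
  gray-bodied: (114 − 120)² / 120 = 0.3000
  ebony-bodied: (126 − 120)² / 120 = 0.3000
χ² = 0.3000 + 0.3000 = 0.600
Degrees of freedom = 2 − 1 = 1; critical value at α = 0.05 is 3.841.
Since 0.600 < 3.841, we fail to reject the null hypothesis — the data are consistent with the 1:1 ratio.

0.600; consistent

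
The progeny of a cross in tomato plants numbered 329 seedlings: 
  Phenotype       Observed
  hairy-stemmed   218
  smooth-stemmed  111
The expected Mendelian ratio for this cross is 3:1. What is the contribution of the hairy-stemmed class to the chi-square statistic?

Expected counts for N = 329 under a 3:1 ratio (total parts = 4):
  hairy-stemmed: 329 × 3/4 = 246.75
  smooth-stemmed: 329 × 1/4 = 82.25
Contribution of hairy-stemmed: (218 − 246.75)² / 246.75 = 3.3498

3.350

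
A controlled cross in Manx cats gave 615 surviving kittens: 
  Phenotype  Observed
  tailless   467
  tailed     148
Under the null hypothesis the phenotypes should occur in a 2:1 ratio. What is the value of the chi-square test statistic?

23.773

Under the 2:1 hypothesis (Σ ratio = 3, N = 615):
  tailless: 615 × 2/3 = 410
  tailed: 615 × 1/3 = 205
χ² = Σ (O − E)² / E
  tailless: (467 − 410)² / 410 = 7.9244
  tailed: (148 − 205)² / 205 = 15.8488
χ² = 7.9244 + 15.8488 = 23.7732 ≈ 23.773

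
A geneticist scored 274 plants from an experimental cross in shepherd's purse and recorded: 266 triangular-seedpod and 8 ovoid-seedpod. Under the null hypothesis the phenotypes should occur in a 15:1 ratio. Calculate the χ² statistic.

5.186

Expected counts for N = 274 under a 15:1 ratio (total parts = 16):
  triangular-seedpod: 274 × 15/16 = 256.875
  ovoid-seedpod: 274 × 1/16 = 17.125
χ² = Σ (O − E)² / E
  triangular-seedpod: (266 − 256.875)² / 256.875 = 0.3241
  ovoid-seedpod: (8 − 17.125)² / 17.125 = 4.8622
χ² = 0.3241 + 4.8622 = 5.1863 ≈ 5.186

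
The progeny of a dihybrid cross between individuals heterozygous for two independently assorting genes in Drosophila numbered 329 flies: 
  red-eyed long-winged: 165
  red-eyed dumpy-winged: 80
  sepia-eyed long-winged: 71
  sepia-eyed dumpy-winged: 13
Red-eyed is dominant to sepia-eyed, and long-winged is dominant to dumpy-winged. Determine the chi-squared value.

A dihybrid F₂ with independent assortment and complete dominance at both loci gives a 9:3:3:1 phenotypic ratio.
The 9:3:3:1 ratio has 16 parts, so with N = 329 the expected counts are:
  red-eyed long-winged: 329 × 9/16 = 185.0625
  red-eyed dumpy-winged: 329 × 3/16 = 61.6875
  sepia-eyed long-winged: 329 × 3/16 = 61.6875
  sepia-eyed dumpy-winged: 329 × 1/16 = 20.5625
χ² = Σ (O − E)² / E
  red-eyed long-winged: (165 − 185.0625)² / 185.0625 = 2.1750
  red-eyed dumpy-winged: (80 − 61.6875)² / 61.6875 = 5.4362
  sepia-eyed long-winged: (71 − 61.6875)² / 61.6875 = 1.4058
  sepia-eyed dumpy-winged: (13 − 20.5625)² / 20.5625 = 2.7813
χ² = 2.1750 + 5.4362 + 1.4058 + 2.7813 = 11.7983 ≈ 11.798

11.798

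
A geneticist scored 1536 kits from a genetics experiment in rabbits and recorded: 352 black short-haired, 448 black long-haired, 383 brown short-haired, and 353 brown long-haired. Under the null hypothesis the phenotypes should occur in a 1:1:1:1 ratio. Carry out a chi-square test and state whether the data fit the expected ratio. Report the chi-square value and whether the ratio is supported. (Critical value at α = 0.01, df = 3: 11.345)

The 1:1:1:1 ratio has 4 parts, so with N = 1536 the expected counts are:
  black short-haired: 1536 × 1/4 = 384
  black long-haired: 1536 × 1/4 = 384
  brown short-haired: 1536 × 1/4 = 384
  brown long-haired: 1536 × 1/4 = 384
χ² = Σ (O − E)² / E
  black short-haired: (352 − 384)² / 384 = 2.6667
  black long-haired: (448 − 384)² / 384 = 10.6667
  brown short-haired: (383 − 384)² / 384 = 0.0026
  brown long-haired: (353 − 384)² / 384 = 2.5026
χ² = 2.6667 + 10.6667 + 0.0026 + 2.5026 = 15.8386 ≈ 15.839
Degrees of freedom = 4 − 1 = 3; critical value at α = 0.01 is 11.345.
Since 15.839 > 11.345, we reject the null hypothesis — the data do not fit the 1:1:1:1 ratio.

15.839; not consistent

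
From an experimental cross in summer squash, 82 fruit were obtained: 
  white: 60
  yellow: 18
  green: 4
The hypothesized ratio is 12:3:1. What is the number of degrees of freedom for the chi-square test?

A goodness-of-fit test with 3 phenotype classes has df = 3 − 1 = 2.

2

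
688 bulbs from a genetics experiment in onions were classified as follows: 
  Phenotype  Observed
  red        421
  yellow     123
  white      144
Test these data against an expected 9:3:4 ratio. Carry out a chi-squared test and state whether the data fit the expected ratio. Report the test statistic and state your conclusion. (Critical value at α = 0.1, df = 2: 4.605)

7.824; not consistent

Total ratio parts = 16. Expected numbers out of 688:
  red: 688 × 9/16 = 387
  yellow: 688 × 3/16 = 129
  white: 688 × 4/16 = 172
χ² = Σ (O − E)² / E
  red: (421 − 387)² / 387 = 2.9871
  yellow: (123 − 129)² / 129 = 0.2791
  white: (144 − 172)² / 172 = 4.5581
χ² = 2.9871 + 0.2791 + 4.5581 = 7.8243 ≈ 7.824
Degrees of freedom = 3 − 1 = 2; critical value at α = 0.1 is 4.605.
Since 7.824 > 4.605, we reject the null hypothesis — the data do not fit the 9:3:4 ratio.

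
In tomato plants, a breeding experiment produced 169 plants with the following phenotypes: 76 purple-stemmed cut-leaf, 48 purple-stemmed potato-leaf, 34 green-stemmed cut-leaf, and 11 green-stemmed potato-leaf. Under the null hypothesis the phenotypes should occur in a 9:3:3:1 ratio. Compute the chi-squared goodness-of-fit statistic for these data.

12.407

Under the 9:3:3:1 hypothesis (Σ ratio = 16, N = 169):
  purple-stemmed cut-leaf: 169 × 9/16 = 95.0625
  purple-stemmed potato-leaf: 169 × 3/16 = 31.6875
  green-stemmed cut-leaf: 169 × 3/16 = 31.6875
  green-stemmed potato-leaf: 169 × 1/16 = 10.5625
χ² = Σ (O − E)² / E
  purple-stemmed cut-leaf: (76 − 95.0625)² / 95.0625 = 3.8225
  purple-stemmed potato-leaf: (48 − 31.6875)² / 31.6875 = 8.3976
  green-stemmed cut-leaf: (34 − 31.6875)² / 31.6875 = 0.1688
  green-stemmed potato-leaf: (11 − 10.5625)² / 10.5625 = 0.0181
χ² = 3.8225 + 8.3976 + 0.1688 + 0.0181 = 12.407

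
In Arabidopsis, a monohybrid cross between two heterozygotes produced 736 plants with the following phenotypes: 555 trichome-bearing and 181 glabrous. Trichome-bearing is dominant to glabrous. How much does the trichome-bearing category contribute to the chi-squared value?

0.016

For a monohybrid cross between heterozygotes with complete dominance, the expected phenotypic ratio is 3:1.
Expected counts for N = 736 under a 3:1 ratio (total parts = 4):
  trichome-bearing: 736 × 3/4 = 552
  glabrous: 736 × 1/4 = 184
Contribution of trichome-bearing: (555 − 552)² / 552 = 0.0163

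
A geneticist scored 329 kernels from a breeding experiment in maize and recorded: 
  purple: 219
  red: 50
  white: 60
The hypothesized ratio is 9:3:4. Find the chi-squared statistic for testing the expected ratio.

14.457

Under the 9:3:4 hypothesis (Σ ratio = 16, N = 329):
  purple: 329 × 9/16 = 185.0625
  red: 329 × 3/16 = 61.6875
  white: 329 × 4/16 = 82.25
χ² = Σ (O − E)² / E
  purple: (219 − 185.0625)² / 185.0625 = 6.2236
  red: (50 − 61.6875)² / 61.6875 = 2.2143
  white: (60 − 82.25)² / 82.25 = 6.0190
χ² = 6.2236 + 2.2143 + 6.0190 = 14.4569 ≈ 14.457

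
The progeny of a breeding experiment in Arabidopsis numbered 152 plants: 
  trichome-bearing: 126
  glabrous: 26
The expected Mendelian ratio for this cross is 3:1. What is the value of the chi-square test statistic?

5.053

Expected counts for N = 152 under a 3:1 ratio (total parts = 4):
  trichome-bearing: 152 × 3/4 = 114
  glabrous: 152 × 1/4 = 38
χ² = Σ (O − E)² / E
  trichome-bearing: (126 − 114)² / 114 = 1.2632
  glabrous: (26 − 38)² / 38 = 3.7895
χ² = 1.2632 + 3.7895 = 5.0527 ≈ 5.053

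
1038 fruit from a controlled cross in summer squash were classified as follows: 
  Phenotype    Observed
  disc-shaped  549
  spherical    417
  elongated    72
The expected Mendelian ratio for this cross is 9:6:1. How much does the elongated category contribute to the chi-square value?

0.783

Total ratio parts = 16. Expected numbers out of 1038:
  disc-shaped: 1038 × 9/16 = 583.875
  spherical: 1038 × 6/16 = 389.25
  elongated: 1038 × 1/16 = 64.875
Contribution of elongated: (72 − 64.875)² / 64.875 = 0.7825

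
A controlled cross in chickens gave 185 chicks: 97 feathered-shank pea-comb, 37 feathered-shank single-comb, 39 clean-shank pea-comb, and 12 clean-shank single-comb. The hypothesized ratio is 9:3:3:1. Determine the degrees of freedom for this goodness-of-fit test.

3

A goodness-of-fit test with 4 phenotype classes has df = 4 − 1 = 3.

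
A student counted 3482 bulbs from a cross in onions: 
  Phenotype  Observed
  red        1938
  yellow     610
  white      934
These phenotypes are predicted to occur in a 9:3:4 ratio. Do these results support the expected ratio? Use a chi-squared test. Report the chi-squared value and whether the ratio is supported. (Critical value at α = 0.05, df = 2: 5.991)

Total ratio parts = 16. Expected numbers out of 3482:
  red: 3482 × 9/16 = 1958.625
  yellow: 3482 × 3/16 = 652.875
  white: 3482 × 4/16 = 870.5
χ² = Σ (O − E)² / E
  red: (1938 − 1958.625)² / 1958.625 = 0.2172
  yellow: (610 − 652.875)² / 652.875 = 2.8156
  white: (934 − 870.5)² / 870.5 = 4.6321
χ² = 0.2172 + 2.8156 + 4.6321 = 7.6649 ≈ 7.665
Degrees of freedom = 3 − 1 = 2; critical value at α = 0.05 is 5.991.
Since 7.665 > 5.991, we reject the null hypothesis — the data do not fit the 9:3:4 ratio.

7.665; not consistent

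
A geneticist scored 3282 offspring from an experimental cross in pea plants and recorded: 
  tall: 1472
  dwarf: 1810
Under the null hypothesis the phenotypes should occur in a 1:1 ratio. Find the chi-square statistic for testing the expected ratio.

Expected counts for N = 3282 under a 1:1 ratio (total parts = 2):
  tall: 3282 × 1/2 = 1641
  dwarf: 3282 × 1/2 = 1641
χ² = Σ (O − E)² / E
  tall: (1472 − 1641)² / 1641 = 17.4046
  dwarf: (1810 − 1641)² / 1641 = 17.4046
χ² = 17.4046 + 17.4046 = 34.8092 ≈ 34.809

34.809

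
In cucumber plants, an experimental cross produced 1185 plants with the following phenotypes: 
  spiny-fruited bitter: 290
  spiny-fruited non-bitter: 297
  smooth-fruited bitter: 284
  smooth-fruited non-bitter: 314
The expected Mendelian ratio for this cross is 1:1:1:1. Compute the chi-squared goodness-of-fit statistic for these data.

1.704

Total ratio parts = 4. Expected numbers out of 1185:
  spiny-fruited bitter: 1185 × 1/4 = 296.25
  spiny-fruited non-bitter: 1185 × 1/4 = 296.25
  smooth-fruited bitter: 1185 × 1/4 = 296.25
  smooth-fruited non-bitter: 1185 × 1/4 = 296.25
χ² = Σ (O − E)² / E
  spiny-fruited bitter: (290 − 296.25)² / 296.25 = 0.1319
  spiny-fruited non-bitter: (297 − 296.25)² / 296.25 = 0.0019
  smooth-fruited bitter: (284 − 296.25)² / 296.25 = 0.5065
  smooth-fruited non-bitter: (314 − 296.25)² / 296.25 = 1.0635
χ² = 0.1319 + 0.0019 + 0.5065 + 1.0635 = 1.7038 ≈ 1.704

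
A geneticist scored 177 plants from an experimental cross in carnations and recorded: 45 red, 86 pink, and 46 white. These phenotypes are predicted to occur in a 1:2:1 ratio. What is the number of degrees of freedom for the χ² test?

A goodness-of-fit test with 3 phenotype classes has df = 3 − 1 = 2.

2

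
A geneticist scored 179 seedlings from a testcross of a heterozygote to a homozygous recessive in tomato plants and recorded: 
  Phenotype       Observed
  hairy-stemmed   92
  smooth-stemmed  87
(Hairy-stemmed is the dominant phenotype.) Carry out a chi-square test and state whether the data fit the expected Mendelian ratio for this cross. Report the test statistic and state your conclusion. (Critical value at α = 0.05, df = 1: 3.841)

A testcross of a heterozygote (Aa × aa) gives a 1:1 phenotypic ratio.
Total ratio parts = 2. Expected numbers out of 179:
  hairy-stemmed: 179 × 1/2 = 89.5
  smooth-stemmed: 179 × 1/2 = 89.5
χ² = Σ (O − E)² / E
  hairy-stemmed: (92 − 89.5)² / 89.5 = 0.0698
  smooth-stemmed: (87 − 89.5)² / 89.5 = 0.0698
χ² = 0.0698 + 0.0698 = 0.1396 ≈ 0.140
Degrees of freedom = 2 − 1 = 1; critical value at α = 0.05 is 3.841.
Since 0.140 < 3.841, we fail to reject the null hypothesis — the data are consistent with the 1:1 ratio.

0.140; consistent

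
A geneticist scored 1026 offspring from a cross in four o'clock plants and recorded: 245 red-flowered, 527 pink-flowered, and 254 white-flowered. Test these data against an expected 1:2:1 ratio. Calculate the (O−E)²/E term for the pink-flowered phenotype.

Expected counts for N = 1026 under a 1:2:1 ratio (total parts = 4):
  red-flowered: 1026 × 1/4 = 256.5
  pink-flowered: 1026 × 2/4 = 513
  white-flowered: 1026 × 1/4 = 256.5
Contribution of pink-flowered: (527 − 513)² / 513 = 0.3821

0.382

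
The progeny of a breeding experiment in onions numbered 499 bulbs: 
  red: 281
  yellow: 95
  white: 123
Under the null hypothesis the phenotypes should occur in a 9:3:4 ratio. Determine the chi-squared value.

Expected counts for N = 499 under a 9:3:4 ratio (total parts = 16):
  red: 499 × 9/16 = 280.6875
  yellow: 499 × 3/16 = 93.5625
  white: 499 × 4/16 = 124.75
χ² = Σ (O − E)² / E
  red: (281 − 280.6875)² / 280.6875 = 0.0003
  yellow: (95 − 93.5625)² / 93.5625 = 0.0221
  white: (123 − 124.75)² / 124.75 = 0.0245
χ² = 0.0003 + 0.0221 + 0.0245 = 0.0469 ≈ 0.047

0.047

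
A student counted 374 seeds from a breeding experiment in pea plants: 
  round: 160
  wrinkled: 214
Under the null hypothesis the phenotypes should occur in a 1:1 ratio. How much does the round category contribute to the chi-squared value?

3.898

The 1:1 ratio has 2 parts, so with N = 374 the expected counts are:
  round: 374 × 1/2 = 187
  wrinkled: 374 × 1/2 = 187
Contribution of round: (160 − 187)² / 187 = 3.8984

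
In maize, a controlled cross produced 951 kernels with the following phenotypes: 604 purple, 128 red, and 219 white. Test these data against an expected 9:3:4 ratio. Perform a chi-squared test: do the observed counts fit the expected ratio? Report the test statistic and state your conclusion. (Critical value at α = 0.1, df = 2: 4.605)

Expected counts for N = 951 under a 9:3:4 ratio (total parts = 16):
  purple: 951 × 9/16 = 534.9375
  red: 951 × 3/16 = 178.3125
  white: 951 × 4/16 = 237.75
χ² = Σ (O − E)² / E
  purple: (604 − 534.9375)² / 534.9375 = 8.9162
  red: (128 − 178.3125)² / 178.3125 = 14.1961
  white: (219 − 237.75)² / 237.75 = 1.4787
χ² = 8.9162 + 14.1961 + 1.4787 = 24.591
Degrees of freedom = 3 − 1 = 2; critical value at α = 0.1 is 4.605.
Since 24.591 > 4.605, we reject the null hypothesis — the data do not fit the 9:3:4 ratio.

24.591; not consistent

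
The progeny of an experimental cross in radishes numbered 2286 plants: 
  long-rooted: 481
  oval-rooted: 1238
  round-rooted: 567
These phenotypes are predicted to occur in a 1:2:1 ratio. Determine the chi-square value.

22.262

Under the 1:2:1 hypothesis (Σ ratio = 4, N = 2286):
  long-rooted: 2286 × 1/4 = 571.5
  oval-rooted: 2286 × 2/4 = 1143
  round-rooted: 2286 × 1/4 = 571.5
χ² = Σ (O − E)² / E
  long-rooted: (481 − 571.5)² / 571.5 = 14.3311
  oval-rooted: (1238 − 1143)² / 1143 = 7.8959
  round-rooted: (567 − 571.5)² / 571.5 = 0.0354
χ² = 14.3311 + 7.8959 + 0.0354 = 22.2624 ≈ 22.262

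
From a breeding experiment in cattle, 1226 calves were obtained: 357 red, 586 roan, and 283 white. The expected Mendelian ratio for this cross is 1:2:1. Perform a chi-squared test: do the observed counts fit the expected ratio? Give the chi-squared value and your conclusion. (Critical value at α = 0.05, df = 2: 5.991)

Expected counts for N = 1226 under a 1:2:1 ratio (total parts = 4):
  red: 1226 × 1/4 = 306.5
  roan: 1226 × 2/4 = 613
  white: 1226 × 1/4 = 306.5
χ² = Σ (O − E)² / E
  red: (357 − 306.5)² / 306.5 = 8.3206
  roan: (586 − 613)² / 613 = 1.1892
  white: (283 − 306.5)² / 306.5 = 1.8018
χ² = 8.3206 + 1.1892 + 1.8018 = 11.3116 ≈ 11.312
Degrees of freedom = 3 − 1 = 2; critical value at α = 0.05 is 5.991.
Since 11.312 > 5.991, we reject the null hypothesis — the data do not fit the 1:2:1 ratio.

11.312; not consistent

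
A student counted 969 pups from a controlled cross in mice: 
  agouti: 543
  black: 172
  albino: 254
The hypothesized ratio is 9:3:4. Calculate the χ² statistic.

1.094

Under the 9:3:4 hypothesis (Σ ratio = 16, N = 969):
  agouti: 969 × 9/16 = 545.0625
  black: 969 × 3/16 = 181.6875
  albino: 969 × 4/16 = 242.25
χ² = Σ (O − E)² / E
  agouti: (543 − 545.0625)² / 545.0625 = 0.0078
  black: (172 − 181.6875)² / 181.6875 = 0.5165
  albino: (254 − 242.25)² / 242.25 = 0.5699
χ² = 0.0078 + 0.5165 + 0.5699 = 1.0942 ≈ 1.094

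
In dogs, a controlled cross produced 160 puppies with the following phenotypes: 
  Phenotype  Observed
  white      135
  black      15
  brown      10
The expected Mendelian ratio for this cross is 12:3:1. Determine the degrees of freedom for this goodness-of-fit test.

2

A goodness-of-fit test with 3 phenotype classes has df = 3 − 1 = 2.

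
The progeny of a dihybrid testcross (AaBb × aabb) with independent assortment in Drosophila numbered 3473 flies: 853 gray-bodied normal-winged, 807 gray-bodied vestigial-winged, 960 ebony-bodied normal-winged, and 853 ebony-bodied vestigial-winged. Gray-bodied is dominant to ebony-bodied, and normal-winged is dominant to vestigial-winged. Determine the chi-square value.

14.552

A dihybrid testcross with independent assortment gives a 1:1:1:1 ratio.
Under the 1:1:1:1 hypothesis (Σ ratio = 4, N = 3473):
  gray-bodied normal-winged: 3473 × 1/4 = 868.25
  gray-bodied vestigial-winged: 3473 × 1/4 = 868.25
  ebony-bodied normal-winged: 3473 × 1/4 = 868.25
  ebony-bodied vestigial-winged: 3473 × 1/4 = 868.25
χ² = Σ (O − E)² / E
  gray-bodied normal-winged: (853 − 868.25)² / 868.25 = 0.2679
  gray-bodied vestigial-winged: (807 − 868.25)² / 868.25 = 4.3208
  ebony-bodied normal-winged: (960 − 868.25)² / 868.25 = 9.6954
  ebony-bodied vestigial-winged: (853 − 868.25)² / 868.25 = 0.2679
χ² = 0.2679 + 4.3208 + 9.6954 + 0.2679 = 14.552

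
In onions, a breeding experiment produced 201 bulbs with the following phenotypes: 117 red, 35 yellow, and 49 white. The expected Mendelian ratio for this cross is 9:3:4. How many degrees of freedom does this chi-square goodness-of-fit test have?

2

A goodness-of-fit test with 3 phenotype classes has df = 3 − 1 = 2.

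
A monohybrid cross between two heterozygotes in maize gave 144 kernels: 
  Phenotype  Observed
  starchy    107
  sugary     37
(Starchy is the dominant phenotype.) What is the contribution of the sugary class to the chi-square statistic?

0.028

For a monohybrid cross between heterozygotes with complete dominance, the expected phenotypic ratio is 3:1.
Expected counts for N = 144 under a 3:1 ratio (total parts = 4):
  starchy: 144 × 3/4 = 108
  sugary: 144 × 1/4 = 36
Contribution of sugary: (37 − 36)² / 36 = 0.0278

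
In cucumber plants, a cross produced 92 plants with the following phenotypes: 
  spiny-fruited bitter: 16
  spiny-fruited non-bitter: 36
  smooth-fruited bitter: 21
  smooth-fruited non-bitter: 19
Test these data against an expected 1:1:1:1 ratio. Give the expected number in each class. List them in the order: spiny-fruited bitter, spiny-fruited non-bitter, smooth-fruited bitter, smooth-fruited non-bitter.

23, 23, 23, 23

The 1:1:1:1 ratio has 4 parts, so with N = 92 the expected counts are:
  spiny-fruited bitter: 92 × 1/4 = 23
  spiny-fruited non-bitter: 92 × 1/4 = 23
  smooth-fruited bitter: 92 × 1/4 = 23
  smooth-fruited non-bitter: 92 × 1/4 = 23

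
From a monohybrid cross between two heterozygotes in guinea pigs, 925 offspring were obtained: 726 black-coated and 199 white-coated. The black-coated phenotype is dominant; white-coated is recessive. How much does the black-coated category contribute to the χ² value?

1.499

For a monohybrid cross between heterozygotes with complete dominance, the expected phenotypic ratio is 3:1.
Under the 3:1 hypothesis (Σ ratio = 4, N = 925):
  black-coated: 925 × 3/4 = 693.75
  white-coated: 925 × 1/4 = 231.25
Contribution of black-coated: (726 − 693.75)² / 693.75 = 1.4992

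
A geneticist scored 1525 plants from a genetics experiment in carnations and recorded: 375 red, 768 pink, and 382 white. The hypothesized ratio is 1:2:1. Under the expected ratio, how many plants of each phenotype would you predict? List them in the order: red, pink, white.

381.25, 762.5, 381.25

The 1:2:1 ratio has 4 parts, so with N = 1525 the expected counts are:
  red: 1525 × 1/4 = 381.25
  pink: 1525 × 2/4 = 762.5
  white: 1525 × 1/4 = 381.25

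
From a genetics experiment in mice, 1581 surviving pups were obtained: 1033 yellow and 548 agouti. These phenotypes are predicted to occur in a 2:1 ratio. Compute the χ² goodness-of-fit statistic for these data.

1.255

Total ratio parts = 3. Expected numbers out of 1581:
  yellow: 1581 × 2/3 = 1054
  agouti: 1581 × 1/3 = 527
χ² = Σ (O − E)² / E
  yellow: (1033 − 1054)² / 1054 = 0.4184
  agouti: (548 − 527)² / 527 = 0.8368
χ² = 0.4184 + 0.8368 = 1.2552 ≈ 1.255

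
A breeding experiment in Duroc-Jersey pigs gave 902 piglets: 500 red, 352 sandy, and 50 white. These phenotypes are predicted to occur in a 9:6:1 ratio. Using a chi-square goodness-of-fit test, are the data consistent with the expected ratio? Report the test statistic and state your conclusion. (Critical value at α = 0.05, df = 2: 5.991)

Total ratio parts = 16. Expected numbers out of 902:
  red: 902 × 9/16 = 507.375
  sandy: 902 × 6/16 = 338.25
  white: 902 × 1/16 = 56.375
χ² = Σ (O − E)² / E
  red: (500 − 507.375)² / 507.375 = 0.1072
  sandy: (352 − 338.25)² / 338.25 = 0.5589
  white: (50 − 56.375)² / 56.375 = 0.7209
χ² = 0.1072 + 0.5589 + 0.7209 = 1.387
Degrees of freedom = 3 − 1 = 2; critical value at α = 0.05 is 5.991.
Since 1.387 < 5.991, we fail to reject the null hypothesis — the data are consistent with the 9:6:1 ratio.

1.387; consistent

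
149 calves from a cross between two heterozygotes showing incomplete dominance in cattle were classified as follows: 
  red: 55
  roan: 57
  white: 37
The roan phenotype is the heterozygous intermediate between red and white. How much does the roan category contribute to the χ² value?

With incomplete dominance, a heterozygote × heterozygote cross gives a 1:2:1 phenotypic ratio.
Expected counts for N = 149 under a 1:2:1 ratio (total parts = 4):
  red: 149 × 1/4 = 37.25
  roan: 149 × 2/4 = 74.5
  white: 149 × 1/4 = 37.25
Contribution of roan: (57 − 74.5)² / 74.5 = 4.1107

4.111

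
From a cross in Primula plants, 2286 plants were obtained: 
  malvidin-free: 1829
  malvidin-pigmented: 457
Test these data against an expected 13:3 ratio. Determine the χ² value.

Expected counts for N = 2286 under a 13:3 ratio (total parts = 16):
  malvidin-free: 2286 × 13/16 = 1857.375
  malvidin-pigmented: 2286 × 3/16 = 428.625
χ² = Σ (O − E)² / E
  malvidin-free: (1829 − 1857.375)² / 1857.375 = 0.4335
  malvidin-pigmented: (457 − 428.625)² / 428.625 = 1.8784
χ² = 0.4335 + 1.8784 = 2.3119 ≈ 2.312

2.312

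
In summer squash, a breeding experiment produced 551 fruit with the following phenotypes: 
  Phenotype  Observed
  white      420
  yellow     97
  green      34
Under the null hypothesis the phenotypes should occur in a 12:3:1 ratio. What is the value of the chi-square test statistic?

The 12:3:1 ratio has 16 parts, so with N = 551 the expected counts are:
  white: 551 × 12/16 = 413.25
  yellow: 551 × 3/16 = 103.3125
  green: 551 × 1/16 = 34.4375
χ² = Σ (O − E)² / E
  white: (420 − 413.25)² / 413.25 = 0.1103
  yellow: (97 − 103.3125)² / 103.3125 = 0.3857
  green: (34 − 34.4375)² / 34.4375 = 0.0056
χ² = 0.1103 + 0.3857 + 0.0056 = 0.5016 ≈ 0.502

0.502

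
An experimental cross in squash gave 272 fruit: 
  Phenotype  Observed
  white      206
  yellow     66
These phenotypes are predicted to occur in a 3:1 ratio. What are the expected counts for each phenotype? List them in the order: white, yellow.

Expected counts for N = 272 under a 3:1 ratio (total parts = 4):
  white: 272 × 3/4 = 204
  yellow: 272 × 1/4 = 68

204, 68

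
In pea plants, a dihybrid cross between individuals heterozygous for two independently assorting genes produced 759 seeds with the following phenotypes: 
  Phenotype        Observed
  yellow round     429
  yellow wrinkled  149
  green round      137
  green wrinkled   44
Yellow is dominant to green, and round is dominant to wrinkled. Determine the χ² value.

0.772

A dihybrid F₂ with independent assortment and complete dominance at both loci gives a 9:3:3:1 phenotypic ratio.
Total ratio parts = 16. Expected numbers out of 759:
  yellow round: 759 × 9/16 = 426.9375
  yellow wrinkled: 759 × 3/16 = 142.3125
  green round: 759 × 3/16 = 142.3125
  green wrinkled: 759 × 1/16 = 47.4375
χ² = Σ (O − E)² / E
  yellow round: (429 − 426.9375)² / 426.9375 = 0.0100
  yellow wrinkled: (149 − 142.3125)² / 142.3125 = 0.3143
  green round: (137 − 142.3125)² / 142.3125 = 0.1983
  green wrinkled: (44 − 47.4375)² / 47.4375 = 0.2491
χ² = 0.0100 + 0.3143 + 0.1983 + 0.2491 = 0.7717 ≈ 0.772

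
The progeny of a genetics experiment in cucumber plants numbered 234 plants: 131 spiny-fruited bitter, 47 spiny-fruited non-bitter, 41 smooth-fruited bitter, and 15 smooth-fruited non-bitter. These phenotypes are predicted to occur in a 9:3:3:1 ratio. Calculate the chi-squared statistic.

0.424

Expected counts for N = 234 under a 9:3:3:1 ratio (total parts = 16):
  spiny-fruited bitter: 234 × 9/16 = 131.625
  spiny-fruited non-bitter: 234 × 3/16 = 43.875
  smooth-fruited bitter: 234 × 3/16 = 43.875
  smooth-fruited non-bitter: 234 × 1/16 = 14.625
χ² = Σ (O − E)² / E
  spiny-fruited bitter: (131 − 131.625)² / 131.625 = 0.0030
  spiny-fruited non-bitter: (47 − 43.875)² / 43.875 = 0.2226
  smooth-fruited bitter: (41 − 43.875)² / 43.875 = 0.1884
  smooth-fruited non-bitter: (15 − 14.625)² / 14.625 = 0.0096
χ² = 0.0030 + 0.2226 + 0.1884 + 0.0096 = 0.4236 ≈ 0.424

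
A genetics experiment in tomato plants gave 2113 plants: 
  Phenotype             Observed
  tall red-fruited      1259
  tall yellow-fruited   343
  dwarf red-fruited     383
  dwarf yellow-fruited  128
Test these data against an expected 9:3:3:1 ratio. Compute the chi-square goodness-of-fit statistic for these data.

11.879

The 9:3:3:1 ratio has 16 parts, so with N = 2113 the expected counts are:
  tall red-fruited: 2113 × 9/16 = 1188.5625
  tall yellow-fruited: 2113 × 3/16 = 396.1875
  dwarf red-fruited: 2113 × 3/16 = 396.1875
  dwarf yellow-fruited: 2113 × 1/16 = 132.0625
χ² = Σ (O − E)² / E
  tall red-fruited: (1259 − 1188.5625)² / 1188.5625 = 4.1743
  tall yellow-fruited: (343 − 396.1875)² / 396.1875 = 7.1403
  dwarf red-fruited: (383 − 396.1875)² / 396.1875 = 0.4390
  dwarf yellow-fruited: (128 − 132.0625)² / 132.0625 = 0.1250
χ² = 4.1743 + 7.1403 + 0.4390 + 0.1250 = 11.8786 ≈ 11.879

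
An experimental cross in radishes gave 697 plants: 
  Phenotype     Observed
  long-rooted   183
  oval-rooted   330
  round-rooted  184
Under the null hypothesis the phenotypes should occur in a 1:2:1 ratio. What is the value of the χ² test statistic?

1.967

Under the 1:2:1 hypothesis (Σ ratio = 4, N = 697):
  long-rooted: 697 × 1/4 = 174.25
  oval-rooted: 697 × 2/4 = 348.5
  round-rooted: 697 × 1/4 = 174.25
χ² = Σ (O − E)² / E
  long-rooted: (183 − 174.25)² / 174.25 = 0.4394
  oval-rooted: (330 − 348.5)² / 348.5 = 0.9821
  round-rooted: (184 − 174.25)² / 174.25 = 0.5456
χ² = 0.4394 + 0.9821 + 0.5456 = 1.9671 ≈ 1.967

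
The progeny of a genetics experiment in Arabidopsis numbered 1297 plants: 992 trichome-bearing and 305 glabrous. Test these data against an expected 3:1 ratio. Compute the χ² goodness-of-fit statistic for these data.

Expected counts for N = 1297 under a 3:1 ratio (total parts = 4):
  trichome-bearing: 1297 × 3/4 = 972.75
  glabrous: 1297 × 1/4 = 324.25
χ² = Σ (O − E)² / E
  trichome-bearing: (992 − 972.75)² / 972.75 = 0.3809
  glabrous: (305 − 324.25)² / 324.25 = 1.1428
χ² = 0.3809 + 1.1428 = 1.5237 ≈ 1.524

1.524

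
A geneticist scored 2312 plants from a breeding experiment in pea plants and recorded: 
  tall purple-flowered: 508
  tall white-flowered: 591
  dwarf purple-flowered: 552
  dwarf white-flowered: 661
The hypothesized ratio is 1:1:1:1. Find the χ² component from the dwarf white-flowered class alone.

Under the 1:1:1:1 hypothesis (Σ ratio = 4, N = 2312):
  tall purple-flowered: 2312 × 1/4 = 578
  tall white-flowered: 2312 × 1/4 = 578
  dwarf purple-flowered: 2312 × 1/4 = 578
  dwarf white-flowered: 2312 × 1/4 = 578
Contribution of dwarf white-flowered: (661 − 578)² / 578 = 11.9187

11.919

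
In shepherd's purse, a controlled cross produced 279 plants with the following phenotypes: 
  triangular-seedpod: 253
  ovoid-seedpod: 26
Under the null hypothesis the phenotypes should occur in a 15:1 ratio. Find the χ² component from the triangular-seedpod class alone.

Total ratio parts = 16. Expected numbers out of 279:
  triangular-seedpod: 279 × 15/16 = 261.5625
  ovoid-seedpod: 279 × 1/16 = 17.4375
Contribution of triangular-seedpod: (253 − 261.5625)² / 261.5625 = 0.2803

0.280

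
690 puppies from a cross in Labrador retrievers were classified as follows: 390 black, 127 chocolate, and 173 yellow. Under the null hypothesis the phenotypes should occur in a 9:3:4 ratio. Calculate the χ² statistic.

0.054

Expected counts for N = 690 under a 9:3:4 ratio (total parts = 16):
  black: 690 × 9/16 = 388.125
  chocolate: 690 × 3/16 = 129.375
  yellow: 690 × 4/16 = 172.5
χ² = Σ (O − E)² / E
  black: (390 − 388.125)² / 388.125 = 0.0091
  chocolate: (127 − 129.375)² / 129.375 = 0.0436
  yellow: (173 − 172.5)² / 172.5 = 0.0014
χ² = 0.0091 + 0.0436 + 0.0014 = 0.0541 ≈ 0.054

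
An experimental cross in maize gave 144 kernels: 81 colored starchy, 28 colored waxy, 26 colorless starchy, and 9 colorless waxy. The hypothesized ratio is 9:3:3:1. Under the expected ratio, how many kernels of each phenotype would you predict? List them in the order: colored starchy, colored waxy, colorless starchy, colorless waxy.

81, 27, 27, 9

The 9:3:3:1 ratio has 16 parts, so with N = 144 the expected counts are:
  colored starchy: 144 × 9/16 = 81
  colored waxy: 144 × 3/16 = 27
  colorless starchy: 144 × 3/16 = 27
  colorless waxy: 144 × 1/16 = 9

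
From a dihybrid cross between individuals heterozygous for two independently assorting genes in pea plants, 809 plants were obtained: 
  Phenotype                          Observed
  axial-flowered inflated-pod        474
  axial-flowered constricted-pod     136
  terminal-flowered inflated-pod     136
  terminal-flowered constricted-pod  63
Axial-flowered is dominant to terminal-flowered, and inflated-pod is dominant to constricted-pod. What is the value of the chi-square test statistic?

7.092

A dihybrid F₂ with independent assortment and complete dominance at both loci gives a 9:3:3:1 phenotypic ratio.
Expected counts for N = 809 under a 9:3:3:1 ratio (total parts = 16):
  axial-flowered inflated-pod: 809 × 9/16 = 455.0625
  axial-flowered constricted-pod: 809 × 3/16 = 151.6875
  terminal-flowered inflated-pod: 809 × 3/16 = 151.6875
  terminal-flowered constricted-pod: 809 × 1/16 = 50.5625
χ² = Σ (O − E)² / E
  axial-flowered inflated-pod: (474 − 455.0625)² / 455.0625 = 0.7881
  axial-flowered constricted-pod: (136 − 151.6875)² / 151.6875 = 1.6224
  terminal-flowered inflated-pod: (136 − 151.6875)² / 151.6875 = 1.6224
  terminal-flowered constricted-pod: (63 − 50.5625)² / 50.5625 = 3.0594
χ² = 0.7881 + 1.6224 + 1.6224 + 3.0594 = 7.0923 ≈ 7.092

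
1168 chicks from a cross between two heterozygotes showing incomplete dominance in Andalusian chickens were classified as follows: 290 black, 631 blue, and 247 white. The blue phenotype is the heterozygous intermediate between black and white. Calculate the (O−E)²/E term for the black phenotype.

With incomplete dominance, a heterozygote × heterozygote cross gives a 1:2:1 phenotypic ratio.
Expected counts for N = 1168 under a 1:2:1 ratio (total parts = 4):
  black: 1168 × 1/4 = 292
  blue: 1168 × 2/4 = 584
  white: 1168 × 1/4 = 292
Contribution of black: (290 − 292)² / 292 = 0.0137

0.014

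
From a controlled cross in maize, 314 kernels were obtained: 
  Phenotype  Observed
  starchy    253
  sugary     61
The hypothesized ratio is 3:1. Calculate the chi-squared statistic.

5.202

Total ratio parts = 4. Expected numbers out of 314:
  starchy: 314 × 3/4 = 235.5
  sugary: 314 × 1/4 = 78.5
χ² = Σ (O − E)² / E
  starchy: (253 − 235.5)² / 235.5 = 1.3004
  sugary: (61 − 78.5)² / 78.5 = 3.9013
χ² = 1.3004 + 3.9013 = 5.2017 ≈ 5.202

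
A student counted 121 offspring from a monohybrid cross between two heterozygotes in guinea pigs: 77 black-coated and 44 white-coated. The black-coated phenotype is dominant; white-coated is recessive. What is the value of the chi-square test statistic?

For a monohybrid cross between heterozygotes with complete dominance, the expected phenotypic ratio is 3:1.
Under the 3:1 hypothesis (Σ ratio = 4, N = 121):
  black-coated: 121 × 3/4 = 90.75
  white-coated: 121 × 1/4 = 30.25
χ² = Σ (O − E)² / E
  black-coated: (77 − 90.75)² / 90.75 = 2.0833
  white-coated: (44 − 30.25)² / 30.25 = 6.2500
χ² = 2.0833 + 6.2500 = 8.3333 ≈ 8.333

8.333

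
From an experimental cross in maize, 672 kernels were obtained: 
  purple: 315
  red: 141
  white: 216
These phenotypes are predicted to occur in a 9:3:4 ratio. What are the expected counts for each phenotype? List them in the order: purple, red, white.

378, 126, 168

Under the 9:3:4 hypothesis (Σ ratio = 16, N = 672):
  purple: 672 × 9/16 = 378
  red: 672 × 3/16 = 126
  white: 672 × 4/16 = 168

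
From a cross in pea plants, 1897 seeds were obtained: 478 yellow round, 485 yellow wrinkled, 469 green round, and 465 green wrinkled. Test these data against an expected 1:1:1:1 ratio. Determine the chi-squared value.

0.512

Expected counts for N = 1897 under a 1:1:1:1 ratio (total parts = 4):
  yellow round: 1897 × 1/4 = 474.25
  yellow wrinkled: 1897 × 1/4 = 474.25
  green round: 1897 × 1/4 = 474.25
  green wrinkled: 1897 × 1/4 = 474.25
χ² = Σ (O − E)² / E
  yellow round: (478 − 474.25)² / 474.25 = 0.0297
  yellow wrinkled: (485 − 474.25)² / 474.25 = 0.2437
  green round: (469 − 474.25)² / 474.25 = 0.0581
  green wrinkled: (465 − 474.25)² / 474.25 = 0.1804
χ² = 0.0297 + 0.2437 + 0.0581 + 0.1804 = 0.5119 ≈ 0.512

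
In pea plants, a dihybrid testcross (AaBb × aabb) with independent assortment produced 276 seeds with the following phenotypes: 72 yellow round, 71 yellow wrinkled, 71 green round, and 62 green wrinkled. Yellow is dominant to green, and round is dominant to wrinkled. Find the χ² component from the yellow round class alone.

A dihybrid testcross with independent assortment gives a 1:1:1:1 ratio.
Total ratio parts = 4. Expected numbers out of 276:
  yellow round: 276 × 1/4 = 69
  yellow wrinkled: 276 × 1/4 = 69
  green round: 276 × 1/4 = 69
  green wrinkled: 276 × 1/4 = 69
Contribution of yellow round: (72 − 69)² / 69 = 0.1304

0.130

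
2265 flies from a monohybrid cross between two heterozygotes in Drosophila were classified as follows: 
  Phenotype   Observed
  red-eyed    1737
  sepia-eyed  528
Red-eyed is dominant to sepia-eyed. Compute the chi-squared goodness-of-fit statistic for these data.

3.445

For a monohybrid cross between heterozygotes with complete dominance, the expected phenotypic ratio is 3:1.
Total ratio parts = 4. Expected numbers out of 2265:
  red-eyed: 2265 × 3/4 = 1698.75
  sepia-eyed: 2265 × 1/4 = 566.25
χ² = Σ (O − E)² / E
  red-eyed: (1737 − 1698.75)² / 1698.75 = 0.8613
  sepia-eyed: (528 − 566.25)² / 566.25 = 2.5838
χ² = 0.8613 + 2.5838 = 3.4451 ≈ 3.445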